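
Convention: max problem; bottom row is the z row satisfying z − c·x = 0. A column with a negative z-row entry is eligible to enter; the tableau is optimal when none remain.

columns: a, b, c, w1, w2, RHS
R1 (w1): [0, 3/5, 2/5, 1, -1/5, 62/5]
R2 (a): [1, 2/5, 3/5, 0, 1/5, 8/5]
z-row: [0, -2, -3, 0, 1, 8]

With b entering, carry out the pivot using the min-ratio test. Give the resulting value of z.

16

Ratio test on column b — row 1: (62/5)/(3/5) = 62/3; row 2: (8/5)/(2/5) = 4. Minimum is 4 at row 2 (a leaves); pivot element 2/5.
Pivot on row 2; the z-row RHS becomes 8 − (-2)·4 = 16.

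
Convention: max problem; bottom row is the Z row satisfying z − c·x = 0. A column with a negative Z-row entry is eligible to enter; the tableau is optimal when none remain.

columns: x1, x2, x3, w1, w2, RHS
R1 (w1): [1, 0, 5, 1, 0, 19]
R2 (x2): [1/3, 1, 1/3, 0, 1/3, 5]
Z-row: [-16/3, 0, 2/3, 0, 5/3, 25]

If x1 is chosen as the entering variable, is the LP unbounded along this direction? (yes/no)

Column x1 has positive entries in row(s) 1, 2, so the ratio test bounds it — not unbounded.

no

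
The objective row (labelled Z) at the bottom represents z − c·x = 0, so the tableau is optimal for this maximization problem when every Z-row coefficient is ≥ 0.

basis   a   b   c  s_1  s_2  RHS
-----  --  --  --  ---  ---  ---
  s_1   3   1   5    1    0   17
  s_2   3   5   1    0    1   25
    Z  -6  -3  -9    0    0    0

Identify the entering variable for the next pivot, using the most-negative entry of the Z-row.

c

Negative Z-row entries: a: -6, b: -3, c: -9.
The most negative is -9 in column c, so c enters.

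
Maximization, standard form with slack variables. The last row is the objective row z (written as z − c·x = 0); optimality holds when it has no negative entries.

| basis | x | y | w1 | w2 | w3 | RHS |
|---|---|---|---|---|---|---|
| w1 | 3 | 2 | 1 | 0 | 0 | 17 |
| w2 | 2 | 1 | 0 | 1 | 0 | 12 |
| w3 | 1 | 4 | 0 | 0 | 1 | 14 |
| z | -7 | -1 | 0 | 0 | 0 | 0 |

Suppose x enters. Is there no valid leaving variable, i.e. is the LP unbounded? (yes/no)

no

Column x has positive entries in row(s) 1, 2, 3, so the ratio test bounds it — not unbounded.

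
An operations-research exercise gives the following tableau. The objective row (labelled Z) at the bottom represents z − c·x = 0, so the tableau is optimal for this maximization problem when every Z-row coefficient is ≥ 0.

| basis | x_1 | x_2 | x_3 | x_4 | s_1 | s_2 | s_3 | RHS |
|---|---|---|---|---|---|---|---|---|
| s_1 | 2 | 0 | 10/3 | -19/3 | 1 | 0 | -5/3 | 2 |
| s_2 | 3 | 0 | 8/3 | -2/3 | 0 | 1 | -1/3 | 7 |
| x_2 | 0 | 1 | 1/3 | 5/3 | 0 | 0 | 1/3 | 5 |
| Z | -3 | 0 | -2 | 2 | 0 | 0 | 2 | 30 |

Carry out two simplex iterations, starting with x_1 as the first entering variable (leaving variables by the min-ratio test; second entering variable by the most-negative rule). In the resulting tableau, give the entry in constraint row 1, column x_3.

Ratio test on column x_1 — row 1: 2/2 = 1; row 2: 7/3 = 7/3; row 3: entry 0 ≤ 0. Minimum is 1 at row 1 (s_1 leaves); pivot element 2.
Divide row 1 by 2; eliminate column x_1 from the other rows.
Second iteration: most negative Z-row entry is -15/2 in column x_4, so x_4 enters.
Ratio test on column x_4 — row 1: entry -19/6 ≤ 0; row 2: 4/(53/6) = 24/53; row 3: 5/(5/3) = 3. Minimum is 24/53 at row 2 (s_2 leaves); pivot element 53/6.
Divide row 2 by 53/6; eliminate column x_4 from the other rows.
After both pivots, the entry at constraint row 1, column x_3 is 44/53.

44/53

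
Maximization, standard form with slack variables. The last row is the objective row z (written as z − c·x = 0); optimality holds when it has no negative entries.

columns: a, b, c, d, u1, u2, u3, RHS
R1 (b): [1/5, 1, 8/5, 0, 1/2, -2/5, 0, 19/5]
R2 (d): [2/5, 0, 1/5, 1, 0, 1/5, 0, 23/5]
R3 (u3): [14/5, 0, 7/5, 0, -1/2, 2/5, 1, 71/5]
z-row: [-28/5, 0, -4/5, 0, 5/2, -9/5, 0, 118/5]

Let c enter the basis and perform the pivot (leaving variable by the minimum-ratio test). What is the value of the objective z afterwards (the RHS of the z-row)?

51/2

Ratio test on column c — row 1: (19/5)/(8/5) = 19/8; row 2: (23/5)/(1/5) = 23; row 3: (71/5)/(7/5) = 71/7. Minimum is 19/8 at row 1 (b leaves); pivot element 8/5.
Pivot on row 1; the z-row RHS becomes 118/5 − (-4/5)·(19/8) = 51/2.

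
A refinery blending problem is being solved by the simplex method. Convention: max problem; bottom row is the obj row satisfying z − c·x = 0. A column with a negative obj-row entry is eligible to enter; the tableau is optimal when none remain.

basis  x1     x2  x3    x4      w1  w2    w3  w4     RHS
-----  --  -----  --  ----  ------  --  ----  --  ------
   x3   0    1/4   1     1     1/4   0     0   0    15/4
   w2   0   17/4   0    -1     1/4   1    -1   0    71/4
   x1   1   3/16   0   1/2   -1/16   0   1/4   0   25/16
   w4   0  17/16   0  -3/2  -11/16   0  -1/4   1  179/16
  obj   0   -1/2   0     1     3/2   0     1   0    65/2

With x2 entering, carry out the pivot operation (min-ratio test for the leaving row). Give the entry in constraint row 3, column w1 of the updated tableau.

-5/68

Ratio test on column x2 — row 1: (15/4)/(1/4) = 15; row 2: (71/4)/(17/4) = 71/17; row 3: (25/16)/(3/16) = 25/3; row 4: (179/16)/(17/16) = 179/17. Minimum is 71/17 at row 2 (w2 leaves); pivot element 17/4.
Divide row 2 by 17/4; eliminate column x2 from the other rows.
Row 3 update in column w1: -1/16 − (3/16)·(1/17) = -5/68.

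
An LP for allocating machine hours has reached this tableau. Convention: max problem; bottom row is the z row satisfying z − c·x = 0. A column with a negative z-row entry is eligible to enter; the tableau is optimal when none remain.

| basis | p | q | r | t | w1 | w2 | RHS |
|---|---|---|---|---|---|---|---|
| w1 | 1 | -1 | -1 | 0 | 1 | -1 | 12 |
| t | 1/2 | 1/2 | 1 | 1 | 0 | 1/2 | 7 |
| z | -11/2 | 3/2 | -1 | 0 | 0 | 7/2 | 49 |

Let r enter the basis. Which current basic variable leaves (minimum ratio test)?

Column r entries and ratios — w1: -1 ≤ 0, skip; t: 7/1 = 7.
Smallest ratio is 7 in the row of t, so t leaves.

t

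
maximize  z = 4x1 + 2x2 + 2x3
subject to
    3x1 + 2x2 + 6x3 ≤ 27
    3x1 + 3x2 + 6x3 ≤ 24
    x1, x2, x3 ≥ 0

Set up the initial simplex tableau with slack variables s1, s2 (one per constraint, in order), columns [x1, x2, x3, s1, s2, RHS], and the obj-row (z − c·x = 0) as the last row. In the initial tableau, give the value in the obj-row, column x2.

-2

The obj-row carries the negated objective coefficients: the x2 entry is -2.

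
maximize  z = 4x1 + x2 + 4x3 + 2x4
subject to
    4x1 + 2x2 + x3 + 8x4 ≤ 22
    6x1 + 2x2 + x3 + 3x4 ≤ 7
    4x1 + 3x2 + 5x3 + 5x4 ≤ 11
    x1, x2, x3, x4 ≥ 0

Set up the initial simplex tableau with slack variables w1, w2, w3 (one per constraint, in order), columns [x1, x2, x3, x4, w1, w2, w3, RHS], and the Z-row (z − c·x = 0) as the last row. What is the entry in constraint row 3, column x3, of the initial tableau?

Constraint 3 has coefficient 5 on x3.

5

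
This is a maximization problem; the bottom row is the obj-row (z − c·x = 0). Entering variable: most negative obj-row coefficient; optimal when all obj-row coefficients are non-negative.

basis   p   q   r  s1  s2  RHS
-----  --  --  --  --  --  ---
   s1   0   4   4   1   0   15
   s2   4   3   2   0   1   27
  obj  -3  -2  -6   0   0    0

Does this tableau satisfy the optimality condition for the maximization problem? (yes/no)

no

The obj-row has a negative entry -6 in column r, so it is not optimal.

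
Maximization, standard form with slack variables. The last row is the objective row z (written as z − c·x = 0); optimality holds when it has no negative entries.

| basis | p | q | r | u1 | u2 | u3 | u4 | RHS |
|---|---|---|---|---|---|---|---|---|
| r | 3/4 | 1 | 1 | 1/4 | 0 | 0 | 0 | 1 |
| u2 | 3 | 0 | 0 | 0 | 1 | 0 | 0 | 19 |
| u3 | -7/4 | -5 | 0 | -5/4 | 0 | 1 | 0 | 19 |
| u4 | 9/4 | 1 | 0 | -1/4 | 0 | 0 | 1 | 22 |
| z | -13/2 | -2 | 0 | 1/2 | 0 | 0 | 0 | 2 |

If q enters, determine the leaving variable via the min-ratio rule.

Column q entries and ratios — r: 1/1 = 1; u2: 0 ≤ 0, skip; u3: -5 ≤ 0, skip; u4: 22/1 = 22.
Smallest ratio is 1 in the row of r, so r leaves.

r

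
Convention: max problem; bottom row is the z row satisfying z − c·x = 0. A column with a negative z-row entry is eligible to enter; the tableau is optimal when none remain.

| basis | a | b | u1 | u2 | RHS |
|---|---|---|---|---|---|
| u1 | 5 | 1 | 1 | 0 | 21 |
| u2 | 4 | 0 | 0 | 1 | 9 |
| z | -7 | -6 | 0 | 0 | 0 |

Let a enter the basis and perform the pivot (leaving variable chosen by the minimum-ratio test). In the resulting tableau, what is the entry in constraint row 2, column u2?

Ratio test on column a — row 1: 21/5 = 21/5; row 2: 9/4 = 9/4. Minimum is 9/4 at row 2 (u2 leaves); pivot element 4.
Divide row 2 by 4; eliminate column a from the other rows.
In the new row 2, the u2 entry is the old entry divided by the pivot: 1/4 = 1/4.

1/4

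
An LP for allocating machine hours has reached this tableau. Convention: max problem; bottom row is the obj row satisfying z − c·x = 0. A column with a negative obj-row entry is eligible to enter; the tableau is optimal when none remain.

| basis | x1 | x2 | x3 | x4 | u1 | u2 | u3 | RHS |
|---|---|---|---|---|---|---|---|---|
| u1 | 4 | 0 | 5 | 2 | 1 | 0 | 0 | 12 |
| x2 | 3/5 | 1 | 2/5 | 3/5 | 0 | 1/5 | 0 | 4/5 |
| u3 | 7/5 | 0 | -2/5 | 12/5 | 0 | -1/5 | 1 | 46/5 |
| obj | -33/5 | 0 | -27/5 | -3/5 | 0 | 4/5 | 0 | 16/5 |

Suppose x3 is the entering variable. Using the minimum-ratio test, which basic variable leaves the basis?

Column x3 entries and ratios — u1: 12/5 = 12/5; x2: (4/5)/(2/5) = 2; u3: -2/5 ≤ 0, skip.
Smallest ratio is 2 in the row of x2, so x2 leaves.

x2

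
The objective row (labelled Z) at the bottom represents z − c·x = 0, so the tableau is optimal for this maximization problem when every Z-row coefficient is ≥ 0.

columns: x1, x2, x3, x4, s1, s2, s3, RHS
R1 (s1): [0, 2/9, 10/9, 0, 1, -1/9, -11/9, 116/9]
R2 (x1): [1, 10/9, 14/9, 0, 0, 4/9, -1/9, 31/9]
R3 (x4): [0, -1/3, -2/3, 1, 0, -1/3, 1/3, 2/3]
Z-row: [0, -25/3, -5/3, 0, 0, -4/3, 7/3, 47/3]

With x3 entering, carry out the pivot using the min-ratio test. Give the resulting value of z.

271/14

Ratio test on column x3 — row 1: (116/9)/(10/9) = 58/5; row 2: (31/9)/(14/9) = 31/14; row 3: entry -2/3 ≤ 0. Minimum is 31/14 at row 2 (x1 leaves); pivot element 14/9.
Pivot on row 2; the Z-row RHS becomes 47/3 − (-5/3)·(31/14) = 271/14.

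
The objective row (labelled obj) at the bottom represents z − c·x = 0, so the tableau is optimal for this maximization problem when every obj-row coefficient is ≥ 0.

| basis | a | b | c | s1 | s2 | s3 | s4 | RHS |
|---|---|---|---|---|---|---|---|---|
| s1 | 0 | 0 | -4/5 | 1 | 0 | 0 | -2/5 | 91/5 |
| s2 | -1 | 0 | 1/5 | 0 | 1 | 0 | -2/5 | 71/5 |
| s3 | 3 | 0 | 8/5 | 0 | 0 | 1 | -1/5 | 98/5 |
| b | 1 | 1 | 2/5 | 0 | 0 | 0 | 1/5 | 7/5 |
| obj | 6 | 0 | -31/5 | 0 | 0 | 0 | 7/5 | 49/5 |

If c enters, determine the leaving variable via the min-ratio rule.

b

Column c entries and ratios — s1: -4/5 ≤ 0, skip; s2: (71/5)/(1/5) = 71; s3: (98/5)/(8/5) = 49/4; b: (7/5)/(2/5) = 7/2.
Smallest ratio is 7/2 in the row of b, so b leaves.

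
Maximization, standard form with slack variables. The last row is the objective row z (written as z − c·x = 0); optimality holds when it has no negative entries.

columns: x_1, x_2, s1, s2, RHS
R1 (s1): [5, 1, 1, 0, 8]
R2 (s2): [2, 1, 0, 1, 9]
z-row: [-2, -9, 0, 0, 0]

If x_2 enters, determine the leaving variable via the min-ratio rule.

Column x_2 entries and ratios — s1: 8/1 = 8; s2: 9/1 = 9.
Smallest ratio is 8 in the row of s1, so s1 leaves.

s1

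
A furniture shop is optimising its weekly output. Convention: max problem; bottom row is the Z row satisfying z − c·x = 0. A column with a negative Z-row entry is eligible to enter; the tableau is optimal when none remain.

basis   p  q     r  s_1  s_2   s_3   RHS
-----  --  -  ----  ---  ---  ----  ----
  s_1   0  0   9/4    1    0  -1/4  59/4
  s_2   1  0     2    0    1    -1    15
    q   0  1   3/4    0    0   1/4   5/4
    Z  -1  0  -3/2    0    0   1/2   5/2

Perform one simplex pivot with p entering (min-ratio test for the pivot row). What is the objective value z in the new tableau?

35/2

Ratio test on column p — row 1: entry 0 ≤ 0; row 2: 15/1 = 15; row 3: entry 0 ≤ 0. Minimum is 15 at row 2 (s_2 leaves); pivot element 1.
Pivot on row 2; the Z-row RHS becomes 5/2 − (-1)·15 = 35/2.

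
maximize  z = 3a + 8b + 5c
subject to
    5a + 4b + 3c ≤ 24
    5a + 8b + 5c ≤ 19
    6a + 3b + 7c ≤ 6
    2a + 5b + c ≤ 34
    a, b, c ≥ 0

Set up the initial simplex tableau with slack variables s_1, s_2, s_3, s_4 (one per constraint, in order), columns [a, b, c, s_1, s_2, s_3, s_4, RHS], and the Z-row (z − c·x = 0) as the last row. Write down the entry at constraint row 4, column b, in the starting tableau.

5

Constraint 4 has coefficient 5 on b.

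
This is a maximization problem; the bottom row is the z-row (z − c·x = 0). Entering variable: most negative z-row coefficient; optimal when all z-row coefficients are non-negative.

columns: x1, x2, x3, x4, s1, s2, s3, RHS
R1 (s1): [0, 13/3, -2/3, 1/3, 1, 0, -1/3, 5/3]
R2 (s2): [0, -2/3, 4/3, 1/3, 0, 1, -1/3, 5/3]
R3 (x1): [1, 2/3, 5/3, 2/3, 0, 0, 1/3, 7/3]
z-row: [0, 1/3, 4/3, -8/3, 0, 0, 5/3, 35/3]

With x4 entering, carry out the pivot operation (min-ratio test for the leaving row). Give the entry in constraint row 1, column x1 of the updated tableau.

Ratio test on column x4 — row 1: (5/3)/(1/3) = 5; row 2: (5/3)/(1/3) = 5; row 3: (7/3)/(2/3) = 7/2. Minimum is 7/2 at row 3 (x1 leaves); pivot element 2/3.
Divide row 3 by 2/3; eliminate column x4 from the other rows.
Row 1 update in column x1: 0 − (1/3)·(3/2) = -1/2.

-1/2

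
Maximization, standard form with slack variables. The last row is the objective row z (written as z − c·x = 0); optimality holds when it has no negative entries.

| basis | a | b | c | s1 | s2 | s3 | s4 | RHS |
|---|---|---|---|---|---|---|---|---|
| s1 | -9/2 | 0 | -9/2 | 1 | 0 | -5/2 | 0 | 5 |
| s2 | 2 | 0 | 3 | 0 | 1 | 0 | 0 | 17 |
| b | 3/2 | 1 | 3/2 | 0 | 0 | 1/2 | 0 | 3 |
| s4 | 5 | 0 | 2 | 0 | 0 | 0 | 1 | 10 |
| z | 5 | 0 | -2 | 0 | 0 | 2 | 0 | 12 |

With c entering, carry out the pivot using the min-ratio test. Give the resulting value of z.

Ratio test on column c — row 1: entry -9/2 ≤ 0; row 2: 17/3 = 17/3; row 3: 3/(3/2) = 2; row 4: 10/2 = 5. Minimum is 2 at row 3 (b leaves); pivot element 3/2.
Pivot on row 3; the z-row RHS becomes 12 − (-2)·2 = 16.

16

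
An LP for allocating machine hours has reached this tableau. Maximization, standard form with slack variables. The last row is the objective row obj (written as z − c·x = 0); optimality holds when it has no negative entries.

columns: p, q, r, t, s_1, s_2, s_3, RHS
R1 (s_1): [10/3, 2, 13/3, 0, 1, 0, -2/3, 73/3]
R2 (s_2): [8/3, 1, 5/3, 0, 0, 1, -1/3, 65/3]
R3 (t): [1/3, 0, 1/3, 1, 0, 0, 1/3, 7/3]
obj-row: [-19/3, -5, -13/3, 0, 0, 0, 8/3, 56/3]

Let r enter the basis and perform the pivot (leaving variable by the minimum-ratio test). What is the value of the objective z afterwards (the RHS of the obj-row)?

43

Ratio test on column r — row 1: (73/3)/(13/3) = 73/13; row 2: (65/3)/(5/3) = 13; row 3: (7/3)/(1/3) = 7. Minimum is 73/13 at row 1 (s_1 leaves); pivot element 13/3.
Pivot on row 1; the obj-row RHS becomes 56/3 − (-13/3)·(73/13) = 43.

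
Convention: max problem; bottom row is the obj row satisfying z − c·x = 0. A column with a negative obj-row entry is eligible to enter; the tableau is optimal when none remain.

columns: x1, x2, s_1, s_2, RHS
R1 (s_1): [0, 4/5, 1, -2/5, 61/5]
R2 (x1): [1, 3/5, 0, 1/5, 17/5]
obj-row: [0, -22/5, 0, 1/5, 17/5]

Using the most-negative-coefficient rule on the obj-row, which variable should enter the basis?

Negative obj-row entries: x2: -22/5.
The most negative is -22/5 in column x2, so x2 enters.

x2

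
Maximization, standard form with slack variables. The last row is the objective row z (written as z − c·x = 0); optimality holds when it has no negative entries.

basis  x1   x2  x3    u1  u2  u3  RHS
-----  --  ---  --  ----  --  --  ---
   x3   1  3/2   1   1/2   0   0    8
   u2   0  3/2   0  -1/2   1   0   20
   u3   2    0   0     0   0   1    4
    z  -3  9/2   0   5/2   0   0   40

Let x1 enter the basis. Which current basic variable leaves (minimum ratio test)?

u3

Column x1 entries and ratios — x3: 8/1 = 8; u2: 0 ≤ 0, skip; u3: 4/2 = 2.
Smallest ratio is 2 in the row of u3, so u3 leaves.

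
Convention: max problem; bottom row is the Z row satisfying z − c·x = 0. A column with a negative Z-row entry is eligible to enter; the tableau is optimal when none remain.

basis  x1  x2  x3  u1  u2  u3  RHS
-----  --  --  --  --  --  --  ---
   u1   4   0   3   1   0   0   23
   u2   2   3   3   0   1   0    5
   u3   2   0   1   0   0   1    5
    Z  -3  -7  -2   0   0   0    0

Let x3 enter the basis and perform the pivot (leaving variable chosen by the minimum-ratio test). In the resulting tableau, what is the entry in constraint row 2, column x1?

Ratio test on column x3 — row 1: 23/3 = 23/3; row 2: 5/3 = 5/3; row 3: 5/1 = 5. Minimum is 5/3 at row 2 (u2 leaves); pivot element 3.
Divide row 2 by 3; eliminate column x3 from the other rows.
In the new row 2, the x1 entry is the old entry divided by the pivot: 2/3 = 2/3.

2/3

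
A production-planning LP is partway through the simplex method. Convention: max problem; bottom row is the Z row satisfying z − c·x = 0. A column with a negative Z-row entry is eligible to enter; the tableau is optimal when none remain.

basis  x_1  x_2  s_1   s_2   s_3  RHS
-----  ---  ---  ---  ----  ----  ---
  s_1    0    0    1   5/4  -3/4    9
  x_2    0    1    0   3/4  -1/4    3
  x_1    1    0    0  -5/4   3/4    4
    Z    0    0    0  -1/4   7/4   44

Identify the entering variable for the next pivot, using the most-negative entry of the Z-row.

Negative Z-row entries: s_2: -1/4.
The most negative is -1/4 in column s_2, so s_2 enters.

s_2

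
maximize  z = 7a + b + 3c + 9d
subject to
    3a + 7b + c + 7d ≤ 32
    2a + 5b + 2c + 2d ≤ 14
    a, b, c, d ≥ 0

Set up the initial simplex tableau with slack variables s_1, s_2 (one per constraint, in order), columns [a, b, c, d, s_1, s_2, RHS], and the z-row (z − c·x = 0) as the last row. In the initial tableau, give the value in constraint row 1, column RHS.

32

The RHS of constraint 1 is b_1 = 32.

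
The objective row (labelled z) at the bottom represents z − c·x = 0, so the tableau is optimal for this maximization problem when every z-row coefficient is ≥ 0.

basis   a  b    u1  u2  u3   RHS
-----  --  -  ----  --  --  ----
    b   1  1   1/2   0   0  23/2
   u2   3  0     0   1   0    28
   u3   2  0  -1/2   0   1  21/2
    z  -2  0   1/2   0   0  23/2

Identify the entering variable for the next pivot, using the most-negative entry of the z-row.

a

Negative z-row entries: a: -2.
The most negative is -2 in column a, so a enters.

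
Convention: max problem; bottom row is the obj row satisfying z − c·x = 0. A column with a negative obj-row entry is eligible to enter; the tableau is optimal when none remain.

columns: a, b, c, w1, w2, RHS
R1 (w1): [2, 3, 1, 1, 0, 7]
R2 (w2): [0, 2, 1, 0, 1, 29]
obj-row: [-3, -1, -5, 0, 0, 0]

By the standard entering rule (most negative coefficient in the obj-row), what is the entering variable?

c

Negative obj-row entries: a: -3, b: -1, c: -5.
The most negative is -5 in column c, so c enters.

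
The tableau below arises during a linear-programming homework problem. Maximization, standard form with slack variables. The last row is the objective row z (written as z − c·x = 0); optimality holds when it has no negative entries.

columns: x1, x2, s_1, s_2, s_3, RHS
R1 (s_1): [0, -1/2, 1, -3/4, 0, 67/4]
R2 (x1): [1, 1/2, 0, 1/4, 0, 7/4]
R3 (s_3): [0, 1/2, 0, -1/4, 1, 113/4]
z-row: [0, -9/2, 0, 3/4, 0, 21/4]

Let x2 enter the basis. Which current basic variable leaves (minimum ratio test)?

x1

Column x2 entries and ratios — s_1: -1/2 ≤ 0, skip; x1: (7/4)/(1/2) = 7/2; s_3: (113/4)/(1/2) = 113/2.
Smallest ratio is 7/2 in the row of x1, so x1 leaves.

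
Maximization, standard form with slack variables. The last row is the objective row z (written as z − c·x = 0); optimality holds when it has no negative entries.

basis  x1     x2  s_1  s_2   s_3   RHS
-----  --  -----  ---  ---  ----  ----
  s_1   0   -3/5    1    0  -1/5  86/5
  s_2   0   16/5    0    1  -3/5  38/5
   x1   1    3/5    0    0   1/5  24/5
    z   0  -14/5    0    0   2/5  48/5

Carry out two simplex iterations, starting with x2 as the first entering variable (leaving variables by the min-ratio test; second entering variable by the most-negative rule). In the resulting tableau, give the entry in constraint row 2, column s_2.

1/5

Ratio test on column x2 — row 1: entry -3/5 ≤ 0; row 2: (38/5)/(16/5) = 19/8; row 3: (24/5)/(3/5) = 8. Minimum is 19/8 at row 2 (s_2 leaves); pivot element 16/5.
Divide row 2 by 16/5; eliminate column x2 from the other rows.
Second iteration: most negative z-row entry is -1/8 in column s_3, so s_3 enters.
Ratio test on column s_3 — row 1: entry -5/16 ≤ 0; row 2: entry -3/16 ≤ 0; row 3: (27/8)/(5/16) = 54/5. Minimum is 54/5 at row 3 (x1 leaves); pivot element 5/16.
Divide row 3 by 5/16; eliminate column s_3 from the other rows.
After both pivots, the entry at constraint row 2, column s_2 is 1/5.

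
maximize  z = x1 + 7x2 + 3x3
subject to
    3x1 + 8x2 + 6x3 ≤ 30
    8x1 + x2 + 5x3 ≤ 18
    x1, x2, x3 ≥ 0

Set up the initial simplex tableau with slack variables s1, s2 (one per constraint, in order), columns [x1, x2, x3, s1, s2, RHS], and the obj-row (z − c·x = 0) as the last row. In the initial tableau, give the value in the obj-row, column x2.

-7

The obj-row carries the negated objective coefficients: the x2 entry is -7.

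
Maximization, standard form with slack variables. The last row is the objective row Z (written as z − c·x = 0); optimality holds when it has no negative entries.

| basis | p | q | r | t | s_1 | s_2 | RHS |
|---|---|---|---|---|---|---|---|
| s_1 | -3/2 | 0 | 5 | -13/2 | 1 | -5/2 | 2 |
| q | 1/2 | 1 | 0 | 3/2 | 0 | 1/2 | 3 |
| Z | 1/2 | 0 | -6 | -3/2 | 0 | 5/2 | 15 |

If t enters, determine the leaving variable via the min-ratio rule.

q

Column t entries and ratios — s_1: -13/2 ≤ 0, skip; q: 3/(3/2) = 2.
Smallest ratio is 2 in the row of q, so q leaves.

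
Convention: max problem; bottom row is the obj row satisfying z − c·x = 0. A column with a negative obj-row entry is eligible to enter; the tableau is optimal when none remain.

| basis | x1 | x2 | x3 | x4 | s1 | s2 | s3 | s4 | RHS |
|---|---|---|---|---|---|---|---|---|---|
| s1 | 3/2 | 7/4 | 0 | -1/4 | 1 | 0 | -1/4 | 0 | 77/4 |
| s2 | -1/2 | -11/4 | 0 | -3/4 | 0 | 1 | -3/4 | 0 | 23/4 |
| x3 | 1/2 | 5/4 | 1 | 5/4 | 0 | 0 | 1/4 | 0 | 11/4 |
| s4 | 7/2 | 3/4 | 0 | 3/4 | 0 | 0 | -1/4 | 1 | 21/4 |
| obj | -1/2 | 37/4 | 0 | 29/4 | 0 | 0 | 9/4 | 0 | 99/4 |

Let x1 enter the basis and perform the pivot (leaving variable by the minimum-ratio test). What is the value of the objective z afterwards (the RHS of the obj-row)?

51/2

Ratio test on column x1 — row 1: (77/4)/(3/2) = 77/6; row 2: entry -1/2 ≤ 0; row 3: (11/4)/(1/2) = 11/2; row 4: (21/4)/(7/2) = 3/2. Minimum is 3/2 at row 4 (s4 leaves); pivot element 7/2.
Pivot on row 4; the obj-row RHS becomes 99/4 − (-1/2)·(3/2) = 51/2.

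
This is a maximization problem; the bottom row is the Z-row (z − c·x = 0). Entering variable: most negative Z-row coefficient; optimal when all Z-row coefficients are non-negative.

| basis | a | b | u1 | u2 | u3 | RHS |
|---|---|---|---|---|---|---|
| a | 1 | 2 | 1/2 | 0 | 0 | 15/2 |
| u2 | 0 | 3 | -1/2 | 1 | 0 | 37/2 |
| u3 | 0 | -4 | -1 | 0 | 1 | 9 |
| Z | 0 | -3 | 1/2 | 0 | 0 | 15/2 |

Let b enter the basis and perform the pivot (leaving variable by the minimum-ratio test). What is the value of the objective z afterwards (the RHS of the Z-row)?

Ratio test on column b — row 1: (15/2)/2 = 15/4; row 2: (37/2)/3 = 37/6; row 3: entry -4 ≤ 0. Minimum is 15/4 at row 1 (a leaves); pivot element 2.
Pivot on row 1; the Z-row RHS becomes 15/2 − (-3)·(15/4) = 75/4.

75/4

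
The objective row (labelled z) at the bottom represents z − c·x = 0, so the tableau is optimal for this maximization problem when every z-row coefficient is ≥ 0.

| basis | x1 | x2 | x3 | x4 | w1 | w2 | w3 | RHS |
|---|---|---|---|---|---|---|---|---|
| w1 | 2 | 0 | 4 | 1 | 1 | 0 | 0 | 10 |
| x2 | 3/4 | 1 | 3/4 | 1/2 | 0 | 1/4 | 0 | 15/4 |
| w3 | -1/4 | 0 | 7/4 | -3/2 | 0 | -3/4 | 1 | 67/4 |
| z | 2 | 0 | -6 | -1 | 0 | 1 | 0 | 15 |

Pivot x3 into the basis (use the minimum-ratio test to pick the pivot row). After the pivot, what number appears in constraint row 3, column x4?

Ratio test on column x3 — row 1: 10/4 = 5/2; row 2: (15/4)/(3/4) = 5; row 3: (67/4)/(7/4) = 67/7. Minimum is 5/2 at row 1 (w1 leaves); pivot element 4.
Divide row 1 by 4; eliminate column x3 from the other rows.
Row 3 update in column x4: -3/2 − (7/4)·(1/4) = -31/16.

-31/16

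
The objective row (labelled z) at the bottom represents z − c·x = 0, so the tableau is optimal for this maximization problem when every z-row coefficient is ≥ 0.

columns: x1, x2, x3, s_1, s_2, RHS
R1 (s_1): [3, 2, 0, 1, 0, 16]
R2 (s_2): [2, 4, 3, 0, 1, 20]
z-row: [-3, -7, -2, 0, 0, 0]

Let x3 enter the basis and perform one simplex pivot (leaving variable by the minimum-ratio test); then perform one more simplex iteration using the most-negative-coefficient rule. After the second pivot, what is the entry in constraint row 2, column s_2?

Ratio test on column x3 — row 1: entry 0 ≤ 0; row 2: 20/3 = 20/3. Minimum is 20/3 at row 2 (s_2 leaves); pivot element 3.
Divide row 2 by 3; eliminate column x3 from the other rows.
Second iteration: most negative z-row entry is -13/3 in column x2, so x2 enters.
Ratio test on column x2 — row 1: 16/2 = 8; row 2: (20/3)/(4/3) = 5. Minimum is 5 at row 2 (x3 leaves); pivot element 4/3.
Divide row 2 by 4/3; eliminate column x2 from the other rows.
After both pivots, the entry at constraint row 2, column s_2 is 1/4.

1/4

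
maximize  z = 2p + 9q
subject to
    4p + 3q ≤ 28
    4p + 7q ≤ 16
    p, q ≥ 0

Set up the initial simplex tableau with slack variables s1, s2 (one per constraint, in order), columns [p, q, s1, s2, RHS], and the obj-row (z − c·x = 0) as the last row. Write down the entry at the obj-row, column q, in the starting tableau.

The obj-row carries the negated objective coefficients: the q entry is -9.

-9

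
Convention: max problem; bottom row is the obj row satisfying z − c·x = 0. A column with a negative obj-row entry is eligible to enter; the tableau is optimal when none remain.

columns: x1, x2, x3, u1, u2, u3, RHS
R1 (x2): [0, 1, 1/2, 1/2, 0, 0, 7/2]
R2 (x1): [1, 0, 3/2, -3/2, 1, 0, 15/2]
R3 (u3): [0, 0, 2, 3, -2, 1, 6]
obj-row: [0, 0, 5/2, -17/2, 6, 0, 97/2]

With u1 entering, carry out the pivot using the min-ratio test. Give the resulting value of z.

Ratio test on column u1 — row 1: (7/2)/(1/2) = 7; row 2: entry -3/2 ≤ 0; row 3: 6/3 = 2. Minimum is 2 at row 3 (u3 leaves); pivot element 3.
Pivot on row 3; the obj-row RHS becomes 97/2 − (-17/2)·2 = 131/2.

131/2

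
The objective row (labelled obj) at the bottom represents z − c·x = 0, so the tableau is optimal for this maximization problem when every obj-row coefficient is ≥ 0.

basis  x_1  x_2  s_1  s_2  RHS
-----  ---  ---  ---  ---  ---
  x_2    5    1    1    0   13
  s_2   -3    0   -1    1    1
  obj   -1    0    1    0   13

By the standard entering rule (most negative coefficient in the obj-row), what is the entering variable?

x_1

Negative obj-row entries: x_1: -1.
The most negative is -1 in column x_1, so x_1 enters.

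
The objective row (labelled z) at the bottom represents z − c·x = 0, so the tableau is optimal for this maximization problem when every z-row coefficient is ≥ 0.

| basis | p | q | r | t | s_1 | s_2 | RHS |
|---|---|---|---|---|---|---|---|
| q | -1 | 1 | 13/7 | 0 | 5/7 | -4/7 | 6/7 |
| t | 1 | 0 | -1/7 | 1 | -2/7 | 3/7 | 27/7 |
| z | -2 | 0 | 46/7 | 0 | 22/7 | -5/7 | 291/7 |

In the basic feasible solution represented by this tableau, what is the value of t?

27/7

t is basic (row 2); its value is the RHS of that row, 27/7.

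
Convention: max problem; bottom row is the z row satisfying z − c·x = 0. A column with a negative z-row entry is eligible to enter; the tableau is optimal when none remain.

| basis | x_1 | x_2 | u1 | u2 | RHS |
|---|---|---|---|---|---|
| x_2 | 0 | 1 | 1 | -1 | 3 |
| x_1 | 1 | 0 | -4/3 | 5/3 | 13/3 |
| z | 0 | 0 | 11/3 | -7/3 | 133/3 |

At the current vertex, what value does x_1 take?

13/3

x_1 is basic (row 2); its value is the RHS of that row, 13/3.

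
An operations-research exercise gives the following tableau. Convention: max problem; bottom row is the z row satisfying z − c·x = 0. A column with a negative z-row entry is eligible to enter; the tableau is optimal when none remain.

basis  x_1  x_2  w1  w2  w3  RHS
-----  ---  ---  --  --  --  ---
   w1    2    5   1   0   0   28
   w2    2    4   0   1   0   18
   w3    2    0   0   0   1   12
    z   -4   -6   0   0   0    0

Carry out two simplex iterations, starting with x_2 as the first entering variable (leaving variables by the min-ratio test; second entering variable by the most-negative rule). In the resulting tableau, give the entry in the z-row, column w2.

Ratio test on column x_2 — row 1: 28/5 = 28/5; row 2: 18/4 = 9/2; row 3: entry 0 ≤ 0. Minimum is 9/2 at row 2 (w2 leaves); pivot element 4.
Divide row 2 by 4; eliminate column x_2 from the other rows.
Second iteration: most negative z-row entry is -1 in column x_1, so x_1 enters.
Ratio test on column x_1 — row 1: entry -1/2 ≤ 0; row 2: (9/2)/(1/2) = 9; row 3: 12/2 = 6. Minimum is 6 at row 3 (w3 leaves); pivot element 2.
Divide row 3 by 2; eliminate column x_1 from the other rows.
After both pivots, the entry at the z-row, column w2 is 3/2.

3/2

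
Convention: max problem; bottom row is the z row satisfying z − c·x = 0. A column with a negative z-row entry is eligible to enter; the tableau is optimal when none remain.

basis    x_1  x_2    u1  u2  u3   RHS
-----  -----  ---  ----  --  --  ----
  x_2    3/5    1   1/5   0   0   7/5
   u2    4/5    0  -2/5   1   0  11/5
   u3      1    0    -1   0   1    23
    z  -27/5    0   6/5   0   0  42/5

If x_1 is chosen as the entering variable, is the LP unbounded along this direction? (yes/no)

no

Column x_1 has positive entries in row(s) 1, 2, 3, so the ratio test bounds it — not unbounded.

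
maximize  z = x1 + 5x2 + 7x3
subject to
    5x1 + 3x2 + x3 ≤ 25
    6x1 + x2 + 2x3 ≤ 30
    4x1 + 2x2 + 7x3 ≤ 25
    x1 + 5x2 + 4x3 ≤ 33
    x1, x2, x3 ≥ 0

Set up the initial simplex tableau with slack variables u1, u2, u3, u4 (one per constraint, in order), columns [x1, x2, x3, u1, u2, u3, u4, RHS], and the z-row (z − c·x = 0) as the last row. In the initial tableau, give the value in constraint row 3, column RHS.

The RHS of constraint 3 is b_3 = 25.

25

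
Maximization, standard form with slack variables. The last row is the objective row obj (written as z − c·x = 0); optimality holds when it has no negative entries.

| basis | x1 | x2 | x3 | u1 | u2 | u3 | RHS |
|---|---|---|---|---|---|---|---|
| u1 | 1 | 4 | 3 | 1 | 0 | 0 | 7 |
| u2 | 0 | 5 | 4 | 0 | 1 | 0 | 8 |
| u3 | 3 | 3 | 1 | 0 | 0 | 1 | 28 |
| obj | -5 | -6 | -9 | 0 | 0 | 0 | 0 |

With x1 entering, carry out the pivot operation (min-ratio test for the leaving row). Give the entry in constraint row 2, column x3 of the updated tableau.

4

Ratio test on column x1 — row 1: 7/1 = 7; row 2: entry 0 ≤ 0; row 3: 28/3 = 28/3. Minimum is 7 at row 1 (u1 leaves); pivot element 1.
Divide row 1 by 1; eliminate column x1 from the other rows.
Row 2 update in column x3: 4 − 0·3 = 4.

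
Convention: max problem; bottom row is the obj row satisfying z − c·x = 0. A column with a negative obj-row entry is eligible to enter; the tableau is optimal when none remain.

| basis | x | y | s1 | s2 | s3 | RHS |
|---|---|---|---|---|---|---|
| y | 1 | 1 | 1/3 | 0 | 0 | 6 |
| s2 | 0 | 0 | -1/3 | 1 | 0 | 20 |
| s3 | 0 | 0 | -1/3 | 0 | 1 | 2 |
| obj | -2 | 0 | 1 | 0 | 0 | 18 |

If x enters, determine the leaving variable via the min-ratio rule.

y

Column x entries and ratios — y: 6/1 = 6; s2: 0 ≤ 0, skip; s3: 0 ≤ 0, skip.
Smallest ratio is 6 in the row of y, so y leaves.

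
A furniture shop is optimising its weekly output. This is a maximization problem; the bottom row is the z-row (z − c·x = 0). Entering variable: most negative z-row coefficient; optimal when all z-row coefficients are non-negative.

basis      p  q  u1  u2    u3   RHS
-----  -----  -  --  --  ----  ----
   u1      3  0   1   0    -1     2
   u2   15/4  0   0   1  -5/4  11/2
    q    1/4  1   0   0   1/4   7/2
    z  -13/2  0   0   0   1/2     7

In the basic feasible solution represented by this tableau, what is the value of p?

0

p is not in the basis, so in the current basic feasible solution p = 0.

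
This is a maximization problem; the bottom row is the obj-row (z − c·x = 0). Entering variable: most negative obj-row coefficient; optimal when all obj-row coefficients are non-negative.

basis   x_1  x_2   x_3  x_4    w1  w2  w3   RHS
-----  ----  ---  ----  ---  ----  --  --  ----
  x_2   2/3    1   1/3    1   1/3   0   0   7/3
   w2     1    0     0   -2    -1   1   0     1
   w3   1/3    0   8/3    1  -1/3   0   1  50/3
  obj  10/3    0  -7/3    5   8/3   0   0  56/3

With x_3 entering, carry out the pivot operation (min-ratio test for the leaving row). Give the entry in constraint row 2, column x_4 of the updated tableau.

Ratio test on column x_3 — row 1: (7/3)/(1/3) = 7; row 2: entry 0 ≤ 0; row 3: (50/3)/(8/3) = 25/4. Minimum is 25/4 at row 3 (w3 leaves); pivot element 8/3.
Divide row 3 by 8/3; eliminate column x_3 from the other rows.
Row 2 update in column x_4: -2 − 0·(3/8) = -2.

-2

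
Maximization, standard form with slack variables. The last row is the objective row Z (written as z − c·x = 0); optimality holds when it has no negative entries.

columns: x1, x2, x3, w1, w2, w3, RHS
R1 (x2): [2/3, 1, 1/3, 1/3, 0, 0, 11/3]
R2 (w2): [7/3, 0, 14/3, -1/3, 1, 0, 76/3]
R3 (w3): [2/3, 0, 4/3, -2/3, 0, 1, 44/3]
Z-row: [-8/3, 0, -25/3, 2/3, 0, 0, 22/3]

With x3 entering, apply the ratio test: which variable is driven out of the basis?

w2

Column x3 entries and ratios — x2: (11/3)/(1/3) = 11; w2: (76/3)/(14/3) = 38/7; w3: (44/3)/(4/3) = 11.
Smallest ratio is 38/7 in the row of w2, so w2 leaves.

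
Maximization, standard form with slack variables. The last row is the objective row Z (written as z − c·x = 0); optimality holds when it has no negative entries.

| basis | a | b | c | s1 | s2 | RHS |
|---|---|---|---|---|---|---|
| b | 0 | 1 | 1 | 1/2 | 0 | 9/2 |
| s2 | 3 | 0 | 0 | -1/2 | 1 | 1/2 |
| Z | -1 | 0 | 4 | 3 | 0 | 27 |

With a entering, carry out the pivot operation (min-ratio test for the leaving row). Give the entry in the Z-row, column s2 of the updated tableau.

Ratio test on column a — row 1: entry 0 ≤ 0; row 2: (1/2)/3 = 1/6. Minimum is 1/6 at row 2 (s2 leaves); pivot element 3.
Divide row 2 by 3; eliminate column a from the other rows.
Z-row update in column s2: 0 − (-1)·(1/3) = 1/3.

1/3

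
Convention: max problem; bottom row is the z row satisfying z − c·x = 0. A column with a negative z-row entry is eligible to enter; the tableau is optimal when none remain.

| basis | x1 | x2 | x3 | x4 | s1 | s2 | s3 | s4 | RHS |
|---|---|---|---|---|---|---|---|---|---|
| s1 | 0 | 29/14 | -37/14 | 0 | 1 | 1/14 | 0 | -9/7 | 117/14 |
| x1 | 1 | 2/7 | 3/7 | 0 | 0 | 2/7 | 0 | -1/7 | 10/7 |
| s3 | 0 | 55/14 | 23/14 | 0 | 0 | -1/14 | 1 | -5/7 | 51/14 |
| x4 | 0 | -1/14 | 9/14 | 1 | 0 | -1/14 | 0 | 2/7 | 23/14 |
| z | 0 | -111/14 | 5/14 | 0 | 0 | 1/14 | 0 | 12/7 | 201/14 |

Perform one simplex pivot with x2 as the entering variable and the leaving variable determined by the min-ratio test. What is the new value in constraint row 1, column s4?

-10/11

Ratio test on column x2 — row 1: (117/14)/(29/14) = 117/29; row 2: (10/7)/(2/7) = 5; row 3: (51/14)/(55/14) = 51/55; row 4: entry -1/14 ≤ 0. Minimum is 51/55 at row 3 (s3 leaves); pivot element 55/14.
Divide row 3 by 55/14; eliminate column x2 from the other rows.
Row 1 update in column s4: -9/7 − (29/14)·(-2/11) = -10/11.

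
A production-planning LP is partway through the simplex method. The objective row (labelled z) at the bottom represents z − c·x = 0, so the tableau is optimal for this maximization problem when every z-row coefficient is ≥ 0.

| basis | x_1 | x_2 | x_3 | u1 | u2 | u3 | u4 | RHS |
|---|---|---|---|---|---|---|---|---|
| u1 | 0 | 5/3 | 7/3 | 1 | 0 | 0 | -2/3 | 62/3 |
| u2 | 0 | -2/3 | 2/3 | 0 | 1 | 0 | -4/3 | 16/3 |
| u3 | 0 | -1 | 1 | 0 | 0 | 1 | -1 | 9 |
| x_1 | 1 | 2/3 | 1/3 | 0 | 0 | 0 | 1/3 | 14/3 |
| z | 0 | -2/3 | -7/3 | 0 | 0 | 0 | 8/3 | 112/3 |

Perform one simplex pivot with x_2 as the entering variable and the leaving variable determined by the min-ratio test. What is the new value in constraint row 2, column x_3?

1

Ratio test on column x_2 — row 1: (62/3)/(5/3) = 62/5; row 2: entry -2/3 ≤ 0; row 3: entry -1 ≤ 0; row 4: (14/3)/(2/3) = 7. Minimum is 7 at row 4 (x_1 leaves); pivot element 2/3.
Divide row 4 by 2/3; eliminate column x_2 from the other rows.
Row 2 update in column x_3: 2/3 − (-2/3)·(1/2) = 1.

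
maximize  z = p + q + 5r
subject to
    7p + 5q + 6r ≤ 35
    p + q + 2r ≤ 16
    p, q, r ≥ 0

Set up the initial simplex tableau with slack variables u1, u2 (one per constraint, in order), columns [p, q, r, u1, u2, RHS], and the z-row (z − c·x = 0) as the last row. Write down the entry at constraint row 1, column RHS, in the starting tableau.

35

The RHS of constraint 1 is b_1 = 35.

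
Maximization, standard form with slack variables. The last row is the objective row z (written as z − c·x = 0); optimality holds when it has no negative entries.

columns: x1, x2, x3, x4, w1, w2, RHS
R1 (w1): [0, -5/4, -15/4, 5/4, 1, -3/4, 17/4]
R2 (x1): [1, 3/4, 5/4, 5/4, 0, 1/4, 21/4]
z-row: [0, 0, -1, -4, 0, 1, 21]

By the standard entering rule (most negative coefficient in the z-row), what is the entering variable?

Negative z-row entries: x3: -1, x4: -4.
The most negative is -4 in column x4, so x4 enters.

x4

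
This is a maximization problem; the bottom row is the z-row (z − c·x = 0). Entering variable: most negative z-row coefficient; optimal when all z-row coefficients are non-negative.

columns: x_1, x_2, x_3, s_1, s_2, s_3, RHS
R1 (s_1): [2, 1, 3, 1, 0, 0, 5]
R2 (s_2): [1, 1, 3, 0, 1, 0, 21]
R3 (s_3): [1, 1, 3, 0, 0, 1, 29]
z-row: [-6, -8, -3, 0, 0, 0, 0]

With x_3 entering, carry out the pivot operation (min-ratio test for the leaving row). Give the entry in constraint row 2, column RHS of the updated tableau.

Ratio test on column x_3 — row 1: 5/3 = 5/3; row 2: 21/3 = 7; row 3: 29/3 = 29/3. Minimum is 5/3 at row 1 (s_1 leaves); pivot element 3.
Divide row 1 by 3; eliminate column x_3 from the other rows.
Row 2 update in column RHS: 21 − 3·(5/3) = 16.

16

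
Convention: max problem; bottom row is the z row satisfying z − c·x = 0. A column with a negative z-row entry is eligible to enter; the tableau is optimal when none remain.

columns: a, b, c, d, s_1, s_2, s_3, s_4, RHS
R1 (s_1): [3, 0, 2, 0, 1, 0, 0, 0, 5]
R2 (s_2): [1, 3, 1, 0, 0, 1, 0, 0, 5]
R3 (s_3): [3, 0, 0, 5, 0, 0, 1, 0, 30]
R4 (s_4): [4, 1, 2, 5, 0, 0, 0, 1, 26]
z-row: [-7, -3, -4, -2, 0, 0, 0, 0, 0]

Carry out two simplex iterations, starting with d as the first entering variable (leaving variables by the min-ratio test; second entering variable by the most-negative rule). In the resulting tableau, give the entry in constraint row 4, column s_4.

1/5

Ratio test on column d — row 1: entry 0 ≤ 0; row 2: entry 0 ≤ 0; row 3: 30/5 = 6; row 4: 26/5 = 26/5. Minimum is 26/5 at row 4 (s_4 leaves); pivot element 5.
Divide row 4 by 5; eliminate column d from the other rows.
Second iteration: most negative z-row entry is -27/5 in column a, so a enters.
Ratio test on column a — row 1: 5/3 = 5/3; row 2: 5/1 = 5; row 3: entry -1 ≤ 0; row 4: (26/5)/(4/5) = 13/2. Minimum is 5/3 at row 1 (s_1 leaves); pivot element 3.
Divide row 1 by 3; eliminate column a from the other rows.
After both pivots, the entry at constraint row 4, column s_4 is 1/5.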